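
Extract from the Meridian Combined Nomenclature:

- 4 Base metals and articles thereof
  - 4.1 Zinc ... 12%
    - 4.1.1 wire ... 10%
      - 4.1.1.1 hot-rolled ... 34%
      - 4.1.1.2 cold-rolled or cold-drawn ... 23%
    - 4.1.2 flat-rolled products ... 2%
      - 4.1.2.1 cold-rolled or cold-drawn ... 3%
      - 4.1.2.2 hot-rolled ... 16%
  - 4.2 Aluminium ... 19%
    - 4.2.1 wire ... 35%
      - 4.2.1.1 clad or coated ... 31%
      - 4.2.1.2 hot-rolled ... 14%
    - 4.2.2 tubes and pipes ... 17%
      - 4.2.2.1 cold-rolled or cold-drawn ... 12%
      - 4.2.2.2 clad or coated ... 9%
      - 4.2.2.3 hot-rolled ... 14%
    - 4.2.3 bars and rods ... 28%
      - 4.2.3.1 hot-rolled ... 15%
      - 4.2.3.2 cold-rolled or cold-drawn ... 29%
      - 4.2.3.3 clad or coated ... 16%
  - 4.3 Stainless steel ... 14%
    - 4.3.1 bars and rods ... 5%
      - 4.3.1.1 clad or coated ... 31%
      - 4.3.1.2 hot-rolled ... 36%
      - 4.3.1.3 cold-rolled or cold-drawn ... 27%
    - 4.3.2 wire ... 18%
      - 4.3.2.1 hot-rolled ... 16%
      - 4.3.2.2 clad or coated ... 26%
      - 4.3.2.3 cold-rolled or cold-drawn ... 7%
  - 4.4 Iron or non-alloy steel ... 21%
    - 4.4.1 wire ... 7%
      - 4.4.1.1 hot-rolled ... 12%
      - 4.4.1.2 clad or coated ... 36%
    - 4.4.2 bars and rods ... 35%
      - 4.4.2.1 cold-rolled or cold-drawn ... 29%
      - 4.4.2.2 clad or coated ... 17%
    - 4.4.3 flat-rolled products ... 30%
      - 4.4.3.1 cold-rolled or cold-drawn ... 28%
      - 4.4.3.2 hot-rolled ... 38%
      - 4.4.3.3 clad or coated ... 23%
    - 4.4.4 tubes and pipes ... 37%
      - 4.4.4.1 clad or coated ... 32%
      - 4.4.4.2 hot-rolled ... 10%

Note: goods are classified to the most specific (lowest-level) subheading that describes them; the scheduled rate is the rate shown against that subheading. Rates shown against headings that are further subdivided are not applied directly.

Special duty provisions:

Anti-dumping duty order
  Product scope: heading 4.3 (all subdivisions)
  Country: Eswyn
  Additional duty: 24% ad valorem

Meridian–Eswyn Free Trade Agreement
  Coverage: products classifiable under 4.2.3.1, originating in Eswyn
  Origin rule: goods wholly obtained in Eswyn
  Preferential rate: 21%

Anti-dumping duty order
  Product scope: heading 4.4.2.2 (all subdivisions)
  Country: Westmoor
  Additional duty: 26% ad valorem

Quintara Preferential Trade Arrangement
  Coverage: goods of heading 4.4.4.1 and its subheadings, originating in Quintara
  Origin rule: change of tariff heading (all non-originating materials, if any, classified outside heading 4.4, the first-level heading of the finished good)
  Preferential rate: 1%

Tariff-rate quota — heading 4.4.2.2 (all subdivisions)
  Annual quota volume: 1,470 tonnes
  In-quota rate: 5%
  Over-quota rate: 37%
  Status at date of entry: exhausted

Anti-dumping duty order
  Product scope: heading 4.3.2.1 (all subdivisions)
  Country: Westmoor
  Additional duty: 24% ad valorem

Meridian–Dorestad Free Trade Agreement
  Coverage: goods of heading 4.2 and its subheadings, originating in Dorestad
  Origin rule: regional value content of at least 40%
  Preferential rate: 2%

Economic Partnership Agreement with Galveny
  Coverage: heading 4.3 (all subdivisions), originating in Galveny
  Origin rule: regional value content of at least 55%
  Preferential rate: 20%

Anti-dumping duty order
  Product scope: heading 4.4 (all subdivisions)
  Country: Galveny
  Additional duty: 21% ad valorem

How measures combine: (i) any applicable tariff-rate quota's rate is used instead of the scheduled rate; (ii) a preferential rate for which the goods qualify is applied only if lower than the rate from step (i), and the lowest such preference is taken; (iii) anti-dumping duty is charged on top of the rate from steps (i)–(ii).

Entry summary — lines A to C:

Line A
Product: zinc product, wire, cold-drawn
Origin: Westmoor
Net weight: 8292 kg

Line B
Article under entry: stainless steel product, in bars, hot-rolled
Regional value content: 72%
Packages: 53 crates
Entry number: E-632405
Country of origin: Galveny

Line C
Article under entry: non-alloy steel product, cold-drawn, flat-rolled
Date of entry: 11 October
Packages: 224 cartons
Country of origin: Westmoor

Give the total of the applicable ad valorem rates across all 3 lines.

Line A: zinc → 4.1; wire → 4.1.1; cold-drawn → 4.1.1.2. Scheduled 23%. No special measure applies. → 23%.
Line B: stainless steel → 4.3; in bars → 4.3.1; hot-rolled → 4.3.1.2. Scheduled 36%. Galveny agreement on 4.3: RVC ≥ 55% → 20% available; preferential 20%. → 20%.
Line C: non-alloy steel → 4.4; flat-rolled → 4.4.3; cold-drawn → 4.4.3.1. Scheduled 28%. No special measure applies. → 28%.
Sum: 23% + 20% + 28% = 71%.

71%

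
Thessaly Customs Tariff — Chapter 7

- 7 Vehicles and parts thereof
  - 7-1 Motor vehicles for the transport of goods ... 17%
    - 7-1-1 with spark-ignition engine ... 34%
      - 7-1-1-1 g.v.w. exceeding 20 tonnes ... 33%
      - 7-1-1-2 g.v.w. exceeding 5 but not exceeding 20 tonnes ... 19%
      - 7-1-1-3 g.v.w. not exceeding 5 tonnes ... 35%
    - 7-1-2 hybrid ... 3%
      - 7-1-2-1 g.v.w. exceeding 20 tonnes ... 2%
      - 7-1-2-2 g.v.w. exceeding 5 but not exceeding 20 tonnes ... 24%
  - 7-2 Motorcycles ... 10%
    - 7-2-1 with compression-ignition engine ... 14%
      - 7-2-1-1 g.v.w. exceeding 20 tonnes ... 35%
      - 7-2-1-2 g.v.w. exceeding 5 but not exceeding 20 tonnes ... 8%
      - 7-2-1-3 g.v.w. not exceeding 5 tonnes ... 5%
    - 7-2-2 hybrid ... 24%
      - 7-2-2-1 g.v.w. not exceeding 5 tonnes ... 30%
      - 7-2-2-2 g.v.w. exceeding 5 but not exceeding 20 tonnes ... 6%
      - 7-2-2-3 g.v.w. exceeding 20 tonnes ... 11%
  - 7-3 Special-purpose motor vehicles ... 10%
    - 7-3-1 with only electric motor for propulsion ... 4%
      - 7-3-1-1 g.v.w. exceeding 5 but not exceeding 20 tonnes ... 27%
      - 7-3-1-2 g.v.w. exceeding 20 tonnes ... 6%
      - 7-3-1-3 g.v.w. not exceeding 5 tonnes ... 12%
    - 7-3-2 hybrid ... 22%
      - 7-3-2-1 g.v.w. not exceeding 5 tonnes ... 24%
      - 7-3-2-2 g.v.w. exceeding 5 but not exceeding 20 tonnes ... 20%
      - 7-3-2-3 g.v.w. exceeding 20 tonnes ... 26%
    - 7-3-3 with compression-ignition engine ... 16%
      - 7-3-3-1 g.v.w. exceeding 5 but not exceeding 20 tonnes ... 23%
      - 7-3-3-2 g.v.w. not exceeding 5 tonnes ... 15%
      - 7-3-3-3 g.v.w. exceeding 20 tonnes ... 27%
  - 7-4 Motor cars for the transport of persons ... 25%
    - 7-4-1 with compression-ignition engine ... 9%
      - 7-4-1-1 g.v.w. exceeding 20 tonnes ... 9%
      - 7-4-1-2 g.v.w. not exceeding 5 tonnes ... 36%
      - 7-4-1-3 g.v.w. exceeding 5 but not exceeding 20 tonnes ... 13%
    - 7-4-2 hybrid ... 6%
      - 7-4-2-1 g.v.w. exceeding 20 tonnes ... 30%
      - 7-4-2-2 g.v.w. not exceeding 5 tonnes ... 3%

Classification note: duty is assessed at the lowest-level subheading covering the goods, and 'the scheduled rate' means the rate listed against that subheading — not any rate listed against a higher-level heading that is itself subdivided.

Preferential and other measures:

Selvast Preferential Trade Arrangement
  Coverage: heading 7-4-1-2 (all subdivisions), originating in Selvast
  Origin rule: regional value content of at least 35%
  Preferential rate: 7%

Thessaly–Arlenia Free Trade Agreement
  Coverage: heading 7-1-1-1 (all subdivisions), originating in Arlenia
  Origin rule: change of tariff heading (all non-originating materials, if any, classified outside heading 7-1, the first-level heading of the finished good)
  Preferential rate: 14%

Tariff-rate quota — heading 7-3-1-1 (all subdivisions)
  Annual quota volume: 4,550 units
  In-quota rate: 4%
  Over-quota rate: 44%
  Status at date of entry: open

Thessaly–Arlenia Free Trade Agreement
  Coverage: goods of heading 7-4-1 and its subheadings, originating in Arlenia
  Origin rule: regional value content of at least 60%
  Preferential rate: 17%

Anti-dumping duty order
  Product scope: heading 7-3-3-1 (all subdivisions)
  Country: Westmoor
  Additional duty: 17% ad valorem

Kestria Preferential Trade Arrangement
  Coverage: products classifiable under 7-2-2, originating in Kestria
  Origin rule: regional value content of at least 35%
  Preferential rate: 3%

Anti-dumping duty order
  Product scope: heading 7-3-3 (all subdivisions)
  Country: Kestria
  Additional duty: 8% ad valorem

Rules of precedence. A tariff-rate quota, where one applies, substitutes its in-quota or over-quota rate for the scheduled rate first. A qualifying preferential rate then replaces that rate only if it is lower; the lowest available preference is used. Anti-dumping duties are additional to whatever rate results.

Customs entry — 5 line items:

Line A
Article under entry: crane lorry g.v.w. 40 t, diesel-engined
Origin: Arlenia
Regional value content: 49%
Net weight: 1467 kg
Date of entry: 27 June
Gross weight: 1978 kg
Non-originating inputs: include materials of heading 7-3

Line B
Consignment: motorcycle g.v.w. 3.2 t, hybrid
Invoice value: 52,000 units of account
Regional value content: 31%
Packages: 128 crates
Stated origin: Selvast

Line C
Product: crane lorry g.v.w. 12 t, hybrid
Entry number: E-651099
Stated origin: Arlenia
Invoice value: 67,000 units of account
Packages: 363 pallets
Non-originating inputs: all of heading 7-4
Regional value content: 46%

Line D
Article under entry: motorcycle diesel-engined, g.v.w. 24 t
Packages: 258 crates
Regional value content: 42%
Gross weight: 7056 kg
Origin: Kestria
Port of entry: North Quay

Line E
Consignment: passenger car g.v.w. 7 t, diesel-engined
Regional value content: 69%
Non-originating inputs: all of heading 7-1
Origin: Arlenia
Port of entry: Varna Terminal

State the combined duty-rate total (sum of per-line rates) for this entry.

125%

Line A: crane lorry → 7-3; diesel-engined → 7-3-3; g.v.w. 40 t → 7-3-3-3. Scheduled 27%. Arlenia agreement on 7-1-1-1: 7-3-3-3 not covered; Arlenia agreement on 7-4-1: 7-3-3-3 not covered. → 27%.
Line B: motorcycle → 7-2; hybrid → 7-2-2; g.v.w. 3.2 t → 7-2-2-1. Scheduled 30%. Selvast agreement on 7-4-1-2: 7-2-2-1 not covered. → 30%.
Line C: crane lorry → 7-3; hybrid → 7-3-2; g.v.w. 12 t → 7-3-2-2. Scheduled 20%. Arlenia agreement on 7-1-1-1: 7-3-2-2 not covered; Arlenia agreement on 7-4-1: 7-3-2-2 not covered. → 20%.
Line D: motorcycle → 7-2; diesel-engined → 7-2-1; g.v.w. 24 t → 7-2-1-1. Scheduled 35%. Kestria agreement on 7-2-2: 7-2-1-1 not covered. → 35%.
Line E: passenger car → 7-4; diesel-engined → 7-4-1; g.v.w. 7 t → 7-4-1-3. Scheduled 13%. Arlenia agreement on 7-1-1-1: 7-4-1-3 not covered; Arlenia agreement on 7-4-1: RVC ≥ 60% → 17% available; preference 17% not lower than 13% → no reduction. → 13%.
Sum: 27% + 30% + 20% + 35% + 13% = 125%.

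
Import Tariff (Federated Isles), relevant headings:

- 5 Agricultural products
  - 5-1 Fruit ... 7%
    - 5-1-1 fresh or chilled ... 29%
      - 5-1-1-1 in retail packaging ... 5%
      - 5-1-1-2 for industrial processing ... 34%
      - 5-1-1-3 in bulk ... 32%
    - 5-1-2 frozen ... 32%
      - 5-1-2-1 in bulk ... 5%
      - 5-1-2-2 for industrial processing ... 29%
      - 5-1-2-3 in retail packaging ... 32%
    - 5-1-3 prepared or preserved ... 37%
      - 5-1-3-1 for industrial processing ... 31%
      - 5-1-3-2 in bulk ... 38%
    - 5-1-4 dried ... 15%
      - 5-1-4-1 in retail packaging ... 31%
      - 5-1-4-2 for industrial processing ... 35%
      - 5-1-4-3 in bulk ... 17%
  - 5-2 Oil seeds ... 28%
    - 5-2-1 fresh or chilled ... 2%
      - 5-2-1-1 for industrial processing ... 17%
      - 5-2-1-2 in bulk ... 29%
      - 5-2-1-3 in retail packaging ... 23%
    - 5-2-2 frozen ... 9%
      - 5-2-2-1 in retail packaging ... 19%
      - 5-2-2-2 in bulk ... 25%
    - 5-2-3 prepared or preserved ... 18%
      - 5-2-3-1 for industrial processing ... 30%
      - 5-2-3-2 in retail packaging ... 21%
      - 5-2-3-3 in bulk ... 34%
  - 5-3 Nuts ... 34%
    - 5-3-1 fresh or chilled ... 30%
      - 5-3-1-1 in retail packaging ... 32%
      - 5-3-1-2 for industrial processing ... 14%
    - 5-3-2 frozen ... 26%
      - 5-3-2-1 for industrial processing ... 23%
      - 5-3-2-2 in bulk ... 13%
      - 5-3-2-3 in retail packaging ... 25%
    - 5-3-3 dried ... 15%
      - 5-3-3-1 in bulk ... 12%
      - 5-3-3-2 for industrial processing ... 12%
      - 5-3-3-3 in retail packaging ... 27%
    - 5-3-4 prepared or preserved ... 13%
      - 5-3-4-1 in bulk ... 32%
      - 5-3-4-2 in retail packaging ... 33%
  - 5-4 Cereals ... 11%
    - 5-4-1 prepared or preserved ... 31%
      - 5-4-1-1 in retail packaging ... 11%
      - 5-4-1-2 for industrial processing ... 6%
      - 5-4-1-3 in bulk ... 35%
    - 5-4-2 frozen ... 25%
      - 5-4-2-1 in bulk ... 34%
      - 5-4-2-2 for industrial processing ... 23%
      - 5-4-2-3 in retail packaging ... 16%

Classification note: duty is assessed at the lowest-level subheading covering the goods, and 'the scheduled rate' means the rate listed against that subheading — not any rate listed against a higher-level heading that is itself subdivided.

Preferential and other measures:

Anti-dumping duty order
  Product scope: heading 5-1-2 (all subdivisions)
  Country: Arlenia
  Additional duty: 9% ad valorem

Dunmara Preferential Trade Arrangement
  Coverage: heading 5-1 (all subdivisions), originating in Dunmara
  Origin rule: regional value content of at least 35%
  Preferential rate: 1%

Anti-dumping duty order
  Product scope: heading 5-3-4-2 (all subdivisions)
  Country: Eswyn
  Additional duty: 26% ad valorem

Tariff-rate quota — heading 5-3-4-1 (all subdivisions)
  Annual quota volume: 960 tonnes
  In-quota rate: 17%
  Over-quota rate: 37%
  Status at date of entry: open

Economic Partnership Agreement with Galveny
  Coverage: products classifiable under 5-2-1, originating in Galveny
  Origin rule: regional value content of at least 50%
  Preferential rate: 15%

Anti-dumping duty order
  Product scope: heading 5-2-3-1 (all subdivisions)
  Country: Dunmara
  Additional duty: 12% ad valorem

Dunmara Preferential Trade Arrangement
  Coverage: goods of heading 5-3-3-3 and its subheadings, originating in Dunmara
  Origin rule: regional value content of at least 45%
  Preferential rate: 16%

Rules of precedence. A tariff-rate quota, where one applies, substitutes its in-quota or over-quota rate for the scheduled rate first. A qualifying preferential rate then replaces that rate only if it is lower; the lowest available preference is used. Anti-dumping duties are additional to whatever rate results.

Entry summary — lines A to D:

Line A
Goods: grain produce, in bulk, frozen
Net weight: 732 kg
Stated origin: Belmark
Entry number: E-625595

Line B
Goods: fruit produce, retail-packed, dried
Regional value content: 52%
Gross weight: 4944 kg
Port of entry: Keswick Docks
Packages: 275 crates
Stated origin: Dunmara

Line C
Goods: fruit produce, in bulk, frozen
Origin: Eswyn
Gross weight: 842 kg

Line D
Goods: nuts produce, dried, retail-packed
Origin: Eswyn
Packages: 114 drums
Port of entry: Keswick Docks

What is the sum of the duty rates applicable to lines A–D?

67%

Line A: grain → 5-4; frozen → 5-4-2; in bulk → 5-4-2-1. Scheduled 34%. No special measure applies. → 34%.
Line B: fruit → 5-1; dried → 5-1-4; retail-packed → 5-1-4-1. Scheduled 31%. Dunmara agreement on 5-1: RVC ≥ 35% → 1% available; Dunmara agreement on 5-3-3-3: 5-1-4-1 not covered; preferential 1%. → 1%.
Line C: fruit → 5-1; frozen → 5-1-2; in bulk → 5-1-2-1. Scheduled 5%. No special measure applies. → 5%.
Line D: nuts → 5-3; dried → 5-3-3; retail-packed → 5-3-3-3. Scheduled 27%. No special measure applies. → 27%.
Sum: 34% + 1% + 5% + 27% = 67%.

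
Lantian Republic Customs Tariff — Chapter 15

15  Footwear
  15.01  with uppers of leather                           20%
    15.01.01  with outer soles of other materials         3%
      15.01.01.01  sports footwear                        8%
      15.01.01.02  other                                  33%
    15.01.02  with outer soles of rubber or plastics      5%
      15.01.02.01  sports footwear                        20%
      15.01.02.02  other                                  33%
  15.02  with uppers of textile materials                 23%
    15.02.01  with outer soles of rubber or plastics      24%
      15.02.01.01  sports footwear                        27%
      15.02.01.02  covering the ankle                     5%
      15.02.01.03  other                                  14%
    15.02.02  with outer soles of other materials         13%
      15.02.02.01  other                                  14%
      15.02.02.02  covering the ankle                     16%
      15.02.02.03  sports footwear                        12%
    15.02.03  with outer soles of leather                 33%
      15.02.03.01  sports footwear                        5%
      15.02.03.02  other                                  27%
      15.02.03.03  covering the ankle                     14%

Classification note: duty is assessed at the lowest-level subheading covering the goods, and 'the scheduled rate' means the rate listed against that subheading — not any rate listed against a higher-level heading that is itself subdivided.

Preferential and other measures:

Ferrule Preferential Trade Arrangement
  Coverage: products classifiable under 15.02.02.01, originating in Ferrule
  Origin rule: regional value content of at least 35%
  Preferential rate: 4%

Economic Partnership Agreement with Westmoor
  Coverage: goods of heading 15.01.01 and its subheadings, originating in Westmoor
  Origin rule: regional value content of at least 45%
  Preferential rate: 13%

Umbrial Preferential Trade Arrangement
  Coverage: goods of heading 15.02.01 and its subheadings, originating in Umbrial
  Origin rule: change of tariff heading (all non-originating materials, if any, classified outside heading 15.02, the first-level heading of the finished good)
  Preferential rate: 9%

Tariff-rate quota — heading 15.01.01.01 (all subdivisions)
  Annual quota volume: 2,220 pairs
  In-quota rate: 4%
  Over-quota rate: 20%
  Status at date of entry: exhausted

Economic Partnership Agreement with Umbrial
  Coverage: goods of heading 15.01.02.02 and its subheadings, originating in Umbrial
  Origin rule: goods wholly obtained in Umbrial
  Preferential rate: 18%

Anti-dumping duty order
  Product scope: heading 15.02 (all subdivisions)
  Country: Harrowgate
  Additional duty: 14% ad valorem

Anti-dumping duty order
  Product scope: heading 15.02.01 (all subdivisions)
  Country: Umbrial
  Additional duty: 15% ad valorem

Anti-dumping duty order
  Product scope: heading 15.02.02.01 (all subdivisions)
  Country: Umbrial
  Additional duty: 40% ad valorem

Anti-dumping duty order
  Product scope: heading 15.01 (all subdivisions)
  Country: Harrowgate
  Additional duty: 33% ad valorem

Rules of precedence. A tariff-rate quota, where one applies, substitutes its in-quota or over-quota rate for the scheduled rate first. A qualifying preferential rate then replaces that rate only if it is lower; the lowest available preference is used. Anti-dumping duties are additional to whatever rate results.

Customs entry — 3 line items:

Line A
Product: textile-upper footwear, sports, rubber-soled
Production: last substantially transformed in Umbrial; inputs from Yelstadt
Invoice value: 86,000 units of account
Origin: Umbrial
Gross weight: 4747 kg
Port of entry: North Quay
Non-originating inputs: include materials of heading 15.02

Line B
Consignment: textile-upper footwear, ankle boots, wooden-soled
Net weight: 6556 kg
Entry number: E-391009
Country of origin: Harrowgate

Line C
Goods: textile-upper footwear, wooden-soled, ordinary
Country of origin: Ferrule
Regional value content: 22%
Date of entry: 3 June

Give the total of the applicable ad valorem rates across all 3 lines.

Line A: textile-upper → 15.02; rubber-soled → 15.02.01; sports → 15.02.01.01. Scheduled 27%. Umbrial agreement on 15.02.01: CTH not met; Umbrial agreement on 15.01.02.02: 15.02.01.01 not covered; anti-dumping (Umbrial, 15.02.01): +15%; total 27% + 15% = 42%. → 42%.
Line B: textile-upper → 15.02; wooden-soled → 15.02.02; ankle boots → 15.02.02.02. Scheduled 16%. anti-dumping (Harrowgate, 15.02): +14%; total 16% + 14% = 30%. → 30%.
Line C: textile-upper → 15.02; wooden-soled → 15.02.02; ordinary → 15.02.02.01. Scheduled 14%. Ferrule agreement on 15.02.02.01: RVC < 35%. → 14%.
Sum: 42% + 30% + 14% = 86%.

86%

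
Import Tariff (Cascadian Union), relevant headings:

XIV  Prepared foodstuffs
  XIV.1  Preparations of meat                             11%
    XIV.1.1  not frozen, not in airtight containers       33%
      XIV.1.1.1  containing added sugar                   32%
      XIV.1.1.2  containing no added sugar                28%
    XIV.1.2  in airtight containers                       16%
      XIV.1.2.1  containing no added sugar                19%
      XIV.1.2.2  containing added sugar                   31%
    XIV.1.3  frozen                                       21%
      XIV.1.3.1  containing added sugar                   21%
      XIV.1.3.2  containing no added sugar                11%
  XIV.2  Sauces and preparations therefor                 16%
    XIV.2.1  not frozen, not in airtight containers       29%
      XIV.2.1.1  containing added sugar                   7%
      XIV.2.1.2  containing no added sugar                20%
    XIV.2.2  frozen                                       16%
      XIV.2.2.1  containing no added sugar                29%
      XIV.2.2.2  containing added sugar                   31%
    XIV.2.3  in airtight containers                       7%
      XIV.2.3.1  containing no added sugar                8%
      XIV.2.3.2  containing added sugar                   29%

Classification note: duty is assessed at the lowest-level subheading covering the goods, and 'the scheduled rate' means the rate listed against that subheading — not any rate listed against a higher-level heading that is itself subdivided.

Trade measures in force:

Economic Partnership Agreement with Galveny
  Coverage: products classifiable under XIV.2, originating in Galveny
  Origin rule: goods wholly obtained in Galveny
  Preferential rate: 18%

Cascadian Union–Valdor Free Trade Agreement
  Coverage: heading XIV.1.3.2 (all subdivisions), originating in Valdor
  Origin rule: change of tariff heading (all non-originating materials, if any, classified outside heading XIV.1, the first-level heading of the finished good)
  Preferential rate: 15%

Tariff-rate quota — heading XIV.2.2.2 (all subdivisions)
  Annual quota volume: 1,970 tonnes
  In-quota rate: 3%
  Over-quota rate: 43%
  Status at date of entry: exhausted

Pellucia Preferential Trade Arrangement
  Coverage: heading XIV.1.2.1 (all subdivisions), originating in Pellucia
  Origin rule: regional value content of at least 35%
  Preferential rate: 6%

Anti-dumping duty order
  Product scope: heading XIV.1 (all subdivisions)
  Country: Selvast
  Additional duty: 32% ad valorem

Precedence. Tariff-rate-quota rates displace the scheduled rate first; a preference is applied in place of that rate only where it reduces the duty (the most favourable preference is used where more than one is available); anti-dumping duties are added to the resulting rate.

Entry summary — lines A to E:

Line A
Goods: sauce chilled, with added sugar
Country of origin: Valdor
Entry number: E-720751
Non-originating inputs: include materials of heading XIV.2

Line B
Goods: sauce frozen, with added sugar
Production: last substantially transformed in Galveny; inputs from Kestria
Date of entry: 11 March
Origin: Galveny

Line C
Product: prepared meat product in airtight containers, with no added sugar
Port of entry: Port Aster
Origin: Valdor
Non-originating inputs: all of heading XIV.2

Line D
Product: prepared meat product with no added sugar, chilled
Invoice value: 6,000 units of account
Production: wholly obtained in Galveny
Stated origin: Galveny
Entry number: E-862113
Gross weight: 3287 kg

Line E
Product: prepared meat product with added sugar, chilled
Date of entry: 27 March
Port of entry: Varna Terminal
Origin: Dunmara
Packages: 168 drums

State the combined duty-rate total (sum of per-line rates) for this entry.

Line A: sauce → XIV.2; chilled → XIV.2.1; with added sugar → XIV.2.1.1. Scheduled 7%. Valdor agreement on XIV.1.3.2: XIV.2.1.1 not covered. → 7%.
Line B: sauce → XIV.2; frozen → XIV.2.2; with added sugar → XIV.2.2.2. Scheduled 31%. quota on XIV.2.2.2 exhausted → over-quota 43%; Galveny agreement on XIV.2: not wholly obtained. → 43%.
Line C: prepared meat product → XIV.1; in airtight containers → XIV.1.2; with no added sugar → XIV.1.2.1. Scheduled 19%. Valdor agreement on XIV.1.3.2: XIV.1.2.1 not covered. → 19%.
Line D: prepared meat product → XIV.1; chilled → XIV.1.1; with no added sugar → XIV.1.1.2. Scheduled 28%. Galveny agreement on XIV.2: XIV.1.1.2 not covered. → 28%.
Line E: prepared meat product → XIV.1; chilled → XIV.1.1; with added sugar → XIV.1.1.1. Scheduled 32%. No special measure applies. → 32%.
Sum: 7% + 43% + 19% + 28% + 32% = 129%.

129%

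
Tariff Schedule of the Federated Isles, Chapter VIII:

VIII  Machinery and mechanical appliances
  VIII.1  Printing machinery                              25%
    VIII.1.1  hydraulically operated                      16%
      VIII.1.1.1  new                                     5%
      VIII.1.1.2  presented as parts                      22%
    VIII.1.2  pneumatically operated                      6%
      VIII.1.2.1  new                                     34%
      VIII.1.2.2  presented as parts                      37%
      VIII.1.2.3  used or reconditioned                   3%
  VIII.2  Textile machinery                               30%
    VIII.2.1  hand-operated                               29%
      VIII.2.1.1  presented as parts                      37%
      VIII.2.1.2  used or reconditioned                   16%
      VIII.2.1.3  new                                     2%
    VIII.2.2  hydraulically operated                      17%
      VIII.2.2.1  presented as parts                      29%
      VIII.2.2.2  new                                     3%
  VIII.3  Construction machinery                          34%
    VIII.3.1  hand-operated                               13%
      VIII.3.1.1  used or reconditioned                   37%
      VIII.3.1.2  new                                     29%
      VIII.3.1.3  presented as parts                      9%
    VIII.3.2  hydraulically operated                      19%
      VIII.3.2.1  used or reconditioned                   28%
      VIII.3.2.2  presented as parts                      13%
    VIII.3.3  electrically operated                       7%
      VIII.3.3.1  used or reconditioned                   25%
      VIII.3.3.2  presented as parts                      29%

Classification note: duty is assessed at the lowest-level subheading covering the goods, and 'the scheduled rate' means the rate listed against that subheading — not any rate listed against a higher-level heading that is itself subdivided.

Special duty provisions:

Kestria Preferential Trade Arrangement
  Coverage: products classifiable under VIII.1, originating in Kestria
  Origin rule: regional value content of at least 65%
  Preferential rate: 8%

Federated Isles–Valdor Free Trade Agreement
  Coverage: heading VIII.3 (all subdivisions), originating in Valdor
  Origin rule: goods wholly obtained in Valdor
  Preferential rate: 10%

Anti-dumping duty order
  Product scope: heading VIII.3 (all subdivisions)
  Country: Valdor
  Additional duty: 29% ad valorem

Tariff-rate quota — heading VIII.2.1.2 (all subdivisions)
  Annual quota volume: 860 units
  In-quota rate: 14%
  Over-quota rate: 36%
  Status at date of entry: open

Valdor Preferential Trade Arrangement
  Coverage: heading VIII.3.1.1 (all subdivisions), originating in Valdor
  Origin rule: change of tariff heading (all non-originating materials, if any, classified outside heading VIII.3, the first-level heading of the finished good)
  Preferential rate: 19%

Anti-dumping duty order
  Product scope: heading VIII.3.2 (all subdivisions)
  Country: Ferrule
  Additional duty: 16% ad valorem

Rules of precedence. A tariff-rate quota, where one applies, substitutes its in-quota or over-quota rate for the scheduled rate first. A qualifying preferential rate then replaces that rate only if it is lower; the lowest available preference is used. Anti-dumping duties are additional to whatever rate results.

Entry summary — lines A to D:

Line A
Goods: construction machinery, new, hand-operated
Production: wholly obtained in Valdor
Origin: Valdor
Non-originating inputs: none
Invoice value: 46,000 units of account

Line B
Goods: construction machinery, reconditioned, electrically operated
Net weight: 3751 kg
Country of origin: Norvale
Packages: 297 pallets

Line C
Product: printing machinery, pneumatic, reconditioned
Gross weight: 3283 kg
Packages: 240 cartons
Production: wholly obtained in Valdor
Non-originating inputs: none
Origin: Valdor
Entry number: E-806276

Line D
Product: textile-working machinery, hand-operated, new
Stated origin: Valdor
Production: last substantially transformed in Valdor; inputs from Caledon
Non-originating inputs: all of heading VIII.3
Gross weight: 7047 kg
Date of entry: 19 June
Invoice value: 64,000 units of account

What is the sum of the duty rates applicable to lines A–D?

Line A: construction → VIII.3; hand-operated → VIII.3.1; new → VIII.3.1.2. Scheduled 29%. Valdor agreement on VIII.3: wholly obtained → 10% available; Valdor agreement on VIII.3.1.1: VIII.3.1.2 not covered; preferential 10%; anti-dumping (Valdor, VIII.3): +29%; total 10% + 29% = 39%. → 39%.
Line B: construction → VIII.3; electrically operated → VIII.3.3; reconditioned → VIII.3.3.1. Scheduled 25%. No special measure applies. → 25%.
Line C: printing → VIII.1; pneumatic → VIII.1.2; reconditioned → VIII.1.2.3. Scheduled 3%. Valdor agreement on VIII.3: VIII.1.2.3 not covered; Valdor agreement on VIII.3.1.1: VIII.1.2.3 not covered. → 3%.
Line D: textile-working → VIII.2; hand-operated → VIII.2.1; new → VIII.2.1.3. Scheduled 2%. Valdor agreement on VIII.3: VIII.2.1.3 not covered; Valdor agreement on VIII.3.1.1: VIII.2.1.3 not covered. → 2%.
Sum: 39% + 25% + 3% + 2% = 69%.

69%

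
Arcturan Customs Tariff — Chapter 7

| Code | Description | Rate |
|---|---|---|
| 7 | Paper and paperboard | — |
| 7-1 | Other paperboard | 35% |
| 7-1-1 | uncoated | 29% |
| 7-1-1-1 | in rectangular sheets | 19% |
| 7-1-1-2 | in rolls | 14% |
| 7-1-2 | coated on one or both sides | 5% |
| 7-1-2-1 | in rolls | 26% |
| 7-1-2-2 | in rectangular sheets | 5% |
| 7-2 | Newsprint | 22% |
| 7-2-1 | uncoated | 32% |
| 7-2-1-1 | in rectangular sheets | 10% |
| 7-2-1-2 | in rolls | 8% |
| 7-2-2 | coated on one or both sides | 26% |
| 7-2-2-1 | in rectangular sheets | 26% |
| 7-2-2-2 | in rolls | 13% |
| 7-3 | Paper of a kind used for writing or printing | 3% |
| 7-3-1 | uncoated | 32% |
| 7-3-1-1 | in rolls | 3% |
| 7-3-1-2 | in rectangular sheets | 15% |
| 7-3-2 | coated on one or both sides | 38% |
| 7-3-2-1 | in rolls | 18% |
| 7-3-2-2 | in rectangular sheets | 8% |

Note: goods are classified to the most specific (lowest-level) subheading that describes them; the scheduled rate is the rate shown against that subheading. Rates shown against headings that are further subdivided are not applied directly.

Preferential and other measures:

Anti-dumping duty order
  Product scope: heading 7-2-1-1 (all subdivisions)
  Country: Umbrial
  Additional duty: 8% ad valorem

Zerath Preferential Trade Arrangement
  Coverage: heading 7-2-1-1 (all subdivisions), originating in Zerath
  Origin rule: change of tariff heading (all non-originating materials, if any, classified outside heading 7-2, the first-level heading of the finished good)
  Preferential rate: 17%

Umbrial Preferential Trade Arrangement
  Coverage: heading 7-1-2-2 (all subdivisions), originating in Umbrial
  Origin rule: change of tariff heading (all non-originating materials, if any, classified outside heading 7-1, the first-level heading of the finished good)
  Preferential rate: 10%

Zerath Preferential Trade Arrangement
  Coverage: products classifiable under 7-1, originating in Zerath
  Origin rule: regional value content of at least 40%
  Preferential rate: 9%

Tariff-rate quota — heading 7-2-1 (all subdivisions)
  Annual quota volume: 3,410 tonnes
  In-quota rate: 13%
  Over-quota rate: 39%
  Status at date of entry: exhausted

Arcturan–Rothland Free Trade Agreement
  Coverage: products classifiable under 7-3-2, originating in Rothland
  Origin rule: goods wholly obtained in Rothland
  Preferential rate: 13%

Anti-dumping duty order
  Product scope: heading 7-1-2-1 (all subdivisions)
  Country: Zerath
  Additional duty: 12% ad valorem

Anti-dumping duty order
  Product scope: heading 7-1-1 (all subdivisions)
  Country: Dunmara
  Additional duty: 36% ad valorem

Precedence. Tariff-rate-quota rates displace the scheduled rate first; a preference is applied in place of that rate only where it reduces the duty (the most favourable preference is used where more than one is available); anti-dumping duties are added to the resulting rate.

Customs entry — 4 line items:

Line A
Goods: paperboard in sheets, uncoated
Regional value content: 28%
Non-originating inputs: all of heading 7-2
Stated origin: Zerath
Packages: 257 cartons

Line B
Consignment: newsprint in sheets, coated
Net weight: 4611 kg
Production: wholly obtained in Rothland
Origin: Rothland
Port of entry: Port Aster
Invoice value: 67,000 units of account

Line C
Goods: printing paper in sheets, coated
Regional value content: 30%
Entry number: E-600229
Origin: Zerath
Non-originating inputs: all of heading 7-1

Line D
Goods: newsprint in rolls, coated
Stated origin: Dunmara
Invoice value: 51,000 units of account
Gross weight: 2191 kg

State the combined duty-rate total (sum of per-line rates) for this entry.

Line A: paperboard → 7-1; uncoated → 7-1-1; in sheets → 7-1-1-1. Scheduled 19%. Zerath agreement on 7-2-1-1: 7-1-1-1 not covered; Zerath agreement on 7-1: RVC < 40%. → 19%.
Line B: newsprint → 7-2; coated → 7-2-2; in sheets → 7-2-2-1. Scheduled 26%. Rothland agreement on 7-3-2: 7-2-2-1 not covered. → 26%.
Line C: printing paper → 7-3; coated → 7-3-2; in sheets → 7-3-2-2. Scheduled 8%. Zerath agreement on 7-2-1-1: 7-3-2-2 not covered; Zerath agreement on 7-1: 7-3-2-2 not covered. → 8%.
Line D: newsprint → 7-2; coated → 7-2-2; in rolls → 7-2-2-2. Scheduled 13%. No special measure applies. → 13%.
Sum: 19% + 26% + 8% + 13% = 66%.

66%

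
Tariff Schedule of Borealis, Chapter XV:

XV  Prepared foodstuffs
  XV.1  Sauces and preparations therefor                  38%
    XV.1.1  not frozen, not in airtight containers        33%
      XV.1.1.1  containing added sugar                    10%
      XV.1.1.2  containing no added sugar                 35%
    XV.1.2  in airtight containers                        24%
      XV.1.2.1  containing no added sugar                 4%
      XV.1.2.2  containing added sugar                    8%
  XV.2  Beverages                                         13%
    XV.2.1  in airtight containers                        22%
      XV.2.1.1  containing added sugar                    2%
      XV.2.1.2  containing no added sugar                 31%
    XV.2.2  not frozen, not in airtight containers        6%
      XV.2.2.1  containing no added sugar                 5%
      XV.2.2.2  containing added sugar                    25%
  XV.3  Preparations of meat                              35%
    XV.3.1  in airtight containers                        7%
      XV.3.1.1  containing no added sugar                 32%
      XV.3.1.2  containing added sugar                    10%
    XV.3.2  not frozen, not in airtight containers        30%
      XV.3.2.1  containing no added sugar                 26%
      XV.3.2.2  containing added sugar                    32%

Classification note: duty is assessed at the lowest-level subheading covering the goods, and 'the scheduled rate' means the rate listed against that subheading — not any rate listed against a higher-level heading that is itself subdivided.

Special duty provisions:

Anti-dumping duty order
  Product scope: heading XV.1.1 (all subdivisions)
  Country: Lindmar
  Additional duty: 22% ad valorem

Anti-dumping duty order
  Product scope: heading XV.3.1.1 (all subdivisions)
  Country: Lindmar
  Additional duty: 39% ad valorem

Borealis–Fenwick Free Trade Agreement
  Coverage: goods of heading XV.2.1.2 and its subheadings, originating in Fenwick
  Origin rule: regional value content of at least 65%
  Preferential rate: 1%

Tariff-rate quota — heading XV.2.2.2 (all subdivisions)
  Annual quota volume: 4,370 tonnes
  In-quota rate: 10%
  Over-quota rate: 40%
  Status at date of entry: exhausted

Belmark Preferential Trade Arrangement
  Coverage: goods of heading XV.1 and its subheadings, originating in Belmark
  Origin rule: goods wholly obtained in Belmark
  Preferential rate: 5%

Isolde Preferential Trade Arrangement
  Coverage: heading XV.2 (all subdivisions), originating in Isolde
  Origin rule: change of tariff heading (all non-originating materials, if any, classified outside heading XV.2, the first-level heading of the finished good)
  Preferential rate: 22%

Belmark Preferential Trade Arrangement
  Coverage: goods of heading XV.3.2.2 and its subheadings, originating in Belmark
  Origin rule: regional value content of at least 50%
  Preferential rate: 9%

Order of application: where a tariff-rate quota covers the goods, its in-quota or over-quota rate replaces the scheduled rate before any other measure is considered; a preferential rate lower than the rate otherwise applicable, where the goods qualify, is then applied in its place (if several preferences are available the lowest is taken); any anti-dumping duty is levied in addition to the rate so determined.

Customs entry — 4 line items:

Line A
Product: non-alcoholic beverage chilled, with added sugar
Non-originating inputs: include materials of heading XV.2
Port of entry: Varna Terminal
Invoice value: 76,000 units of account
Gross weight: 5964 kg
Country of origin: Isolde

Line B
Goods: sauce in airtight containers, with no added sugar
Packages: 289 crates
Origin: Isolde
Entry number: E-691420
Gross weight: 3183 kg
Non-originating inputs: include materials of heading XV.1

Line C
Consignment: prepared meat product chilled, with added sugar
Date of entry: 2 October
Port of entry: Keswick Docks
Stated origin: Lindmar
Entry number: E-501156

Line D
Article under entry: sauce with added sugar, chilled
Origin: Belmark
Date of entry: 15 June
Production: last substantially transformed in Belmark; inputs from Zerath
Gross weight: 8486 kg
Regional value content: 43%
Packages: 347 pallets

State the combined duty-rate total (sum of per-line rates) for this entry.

86%

Line A: non-alcoholic beverage → XV.2; chilled → XV.2.2; with added sugar → XV.2.2.2. Scheduled 25%. quota on XV.2.2.2 exhausted → over-quota 40%; Isolde agreement on XV.2: CTH not met. → 40%.
Line B: sauce → XV.1; in airtight containers → XV.1.2; with no added sugar → XV.1.2.1. Scheduled 4%. Isolde agreement on XV.2: XV.1.2.1 not covered. → 4%.
Line C: prepared meat product → XV.3; chilled → XV.3.2; with added sugar → XV.3.2.2. Scheduled 32%. No special measure applies. → 32%.
Line D: sauce → XV.1; chilled → XV.1.1; with added sugar → XV.1.1.1. Scheduled 10%. Belmark agreement on XV.1: not wholly obtained; Belmark agreement on XV.3.2.2: XV.1.1.1 not covered. → 10%.
Sum: 40% + 4% + 32% + 10% = 86%.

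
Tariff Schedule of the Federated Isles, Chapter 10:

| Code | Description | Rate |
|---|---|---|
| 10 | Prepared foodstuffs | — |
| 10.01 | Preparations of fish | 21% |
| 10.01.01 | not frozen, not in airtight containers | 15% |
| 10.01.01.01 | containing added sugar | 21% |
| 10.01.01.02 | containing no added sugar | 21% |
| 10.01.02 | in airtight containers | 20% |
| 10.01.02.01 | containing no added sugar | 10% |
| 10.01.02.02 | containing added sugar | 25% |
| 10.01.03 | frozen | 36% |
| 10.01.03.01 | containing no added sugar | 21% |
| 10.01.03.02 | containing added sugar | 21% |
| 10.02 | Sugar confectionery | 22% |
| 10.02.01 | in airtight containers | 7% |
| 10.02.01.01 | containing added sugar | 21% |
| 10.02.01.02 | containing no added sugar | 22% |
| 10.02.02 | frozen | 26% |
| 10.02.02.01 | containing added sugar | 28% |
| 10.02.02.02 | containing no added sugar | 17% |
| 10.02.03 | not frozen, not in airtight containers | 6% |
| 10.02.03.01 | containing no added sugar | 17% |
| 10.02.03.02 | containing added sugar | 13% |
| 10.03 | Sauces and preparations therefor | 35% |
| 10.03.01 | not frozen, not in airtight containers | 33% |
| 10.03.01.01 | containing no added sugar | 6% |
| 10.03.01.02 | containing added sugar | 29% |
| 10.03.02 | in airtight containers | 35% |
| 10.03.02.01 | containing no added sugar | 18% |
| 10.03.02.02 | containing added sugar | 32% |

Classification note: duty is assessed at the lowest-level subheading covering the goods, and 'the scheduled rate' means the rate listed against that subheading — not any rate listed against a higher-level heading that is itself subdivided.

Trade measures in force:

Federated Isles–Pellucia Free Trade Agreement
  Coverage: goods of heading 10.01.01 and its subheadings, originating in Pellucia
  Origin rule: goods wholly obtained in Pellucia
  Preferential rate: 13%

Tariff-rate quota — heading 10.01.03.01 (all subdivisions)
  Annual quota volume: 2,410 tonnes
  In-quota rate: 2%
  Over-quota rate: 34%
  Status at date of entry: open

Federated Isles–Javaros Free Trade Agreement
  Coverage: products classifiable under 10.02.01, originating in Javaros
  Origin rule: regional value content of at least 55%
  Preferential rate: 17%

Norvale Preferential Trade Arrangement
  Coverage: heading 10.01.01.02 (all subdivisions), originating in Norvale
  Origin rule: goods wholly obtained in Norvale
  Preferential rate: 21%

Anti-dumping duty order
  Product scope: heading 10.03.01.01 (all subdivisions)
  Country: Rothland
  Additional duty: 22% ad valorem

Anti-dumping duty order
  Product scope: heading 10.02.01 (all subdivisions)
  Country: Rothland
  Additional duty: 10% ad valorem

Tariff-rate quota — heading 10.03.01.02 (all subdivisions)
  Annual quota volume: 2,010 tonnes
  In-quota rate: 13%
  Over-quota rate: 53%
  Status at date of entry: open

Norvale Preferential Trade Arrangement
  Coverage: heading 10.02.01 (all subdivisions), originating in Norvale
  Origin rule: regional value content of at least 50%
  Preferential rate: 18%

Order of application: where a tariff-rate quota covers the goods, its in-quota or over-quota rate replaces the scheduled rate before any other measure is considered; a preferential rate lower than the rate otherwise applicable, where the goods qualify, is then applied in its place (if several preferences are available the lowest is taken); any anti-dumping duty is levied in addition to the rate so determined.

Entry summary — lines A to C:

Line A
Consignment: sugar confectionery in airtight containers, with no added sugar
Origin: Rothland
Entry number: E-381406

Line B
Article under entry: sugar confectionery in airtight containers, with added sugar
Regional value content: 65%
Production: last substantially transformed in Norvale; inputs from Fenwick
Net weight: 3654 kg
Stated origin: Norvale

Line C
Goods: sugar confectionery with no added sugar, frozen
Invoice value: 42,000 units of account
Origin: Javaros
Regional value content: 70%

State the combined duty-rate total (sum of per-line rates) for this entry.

67%

Line A: sugar confectionery → 10.02; in airtight containers → 10.02.01; with no added sugar → 10.02.01.02. Scheduled 22%. anti-dumping (Rothland, 10.02.01): +10%; total 22% + 10% = 32%. → 32%.
Line B: sugar confectionery → 10.02; in airtight containers → 10.02.01; with added sugar → 10.02.01.01. Scheduled 21%. Norvale agreement on 10.01.01.02: 10.02.01.01 not covered; Norvale agreement on 10.02.01: RVC ≥ 50% → 18% available; preferential 18%. → 18%.
Line C: sugar confectionery → 10.02; frozen → 10.02.02; with no added sugar → 10.02.02.02. Scheduled 17%. Javaros agreement on 10.02.01: 10.02.02.02 not covered. → 17%.
Sum: 32% + 18% + 17% = 67%.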